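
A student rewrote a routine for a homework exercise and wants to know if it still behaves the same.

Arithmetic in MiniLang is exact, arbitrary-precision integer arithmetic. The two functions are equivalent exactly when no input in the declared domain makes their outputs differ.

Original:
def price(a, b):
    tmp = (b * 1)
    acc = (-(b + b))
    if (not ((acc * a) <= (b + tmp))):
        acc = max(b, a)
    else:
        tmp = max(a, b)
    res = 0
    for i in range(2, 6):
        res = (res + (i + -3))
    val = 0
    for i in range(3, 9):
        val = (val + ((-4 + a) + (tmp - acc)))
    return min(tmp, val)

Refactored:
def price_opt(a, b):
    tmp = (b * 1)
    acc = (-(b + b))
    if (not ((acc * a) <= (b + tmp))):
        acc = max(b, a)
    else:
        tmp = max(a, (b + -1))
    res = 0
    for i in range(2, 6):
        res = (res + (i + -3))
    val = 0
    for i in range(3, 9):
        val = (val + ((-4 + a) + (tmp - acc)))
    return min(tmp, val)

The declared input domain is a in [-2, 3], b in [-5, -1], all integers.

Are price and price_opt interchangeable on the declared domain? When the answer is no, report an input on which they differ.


There is a counterexample at a=-2, b=-1: -54 on one side, -60 on the other.
price: tmp := -1 | acc := 2 | (not ((acc * a) <= (b + tmp))): false | tmp := -1 | res := 0 | iter i=2: | res := -1 | iter i=3: | res := -1 | iter i=4: | res := 0 | iter i=5: | res := 2 | val := 0 | iter i=3: | val := -9 | iter i=4: | val := -18 | iter i=5: | val := -27 | iter i=6: | val := -36 | iter i=7: | val := -45 | iter i=8: | val := -54 | result -54
price_opt: tmp := -1 | acc := 2 | (not ((acc * a) <= (b + tmp))): false | tmp := -2 | res := 0 | iter i=2: | res := -1 | iter i=3: | res := -1 | iter i=4: | res := 0 | iter i=5: | res := 2 | val := 0 | iter i=3: | val := -10 | iter i=4: | val := -20 | iter i=5: | val := -30 | iter i=6: | val := -40 | iter i=7: | val := -50 | iter i=8: | val := -60 | result -60
verdict: not equivalent; witness: a=-2, b=-1


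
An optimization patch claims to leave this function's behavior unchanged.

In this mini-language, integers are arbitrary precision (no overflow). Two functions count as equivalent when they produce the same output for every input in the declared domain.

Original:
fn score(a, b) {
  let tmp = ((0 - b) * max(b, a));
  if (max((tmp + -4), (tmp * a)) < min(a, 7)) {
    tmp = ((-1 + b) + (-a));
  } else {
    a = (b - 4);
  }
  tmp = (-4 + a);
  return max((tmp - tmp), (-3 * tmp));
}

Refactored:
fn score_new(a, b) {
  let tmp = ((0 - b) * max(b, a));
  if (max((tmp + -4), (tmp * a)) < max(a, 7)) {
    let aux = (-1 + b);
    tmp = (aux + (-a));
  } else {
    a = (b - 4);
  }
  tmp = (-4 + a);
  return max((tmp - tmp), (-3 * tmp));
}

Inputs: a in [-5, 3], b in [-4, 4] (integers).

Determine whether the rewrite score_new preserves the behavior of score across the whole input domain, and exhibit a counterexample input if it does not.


Run the pair on a=-5, b=0.
score: tmp := 0 | (max((tmp + -4), (tmp * a)) < min(a, 7)): false | a := -4 | tmp := -8 | result 24
score_new: tmp := 0 | (max((tmp + -4), (tmp * a)) < max(a, 7)): true | aux := -1 | tmp := 4 | tmp := -9 | result 27
24 against 27: the behavior changed.
verdict: not equivalent; witness: a=-5, b=0


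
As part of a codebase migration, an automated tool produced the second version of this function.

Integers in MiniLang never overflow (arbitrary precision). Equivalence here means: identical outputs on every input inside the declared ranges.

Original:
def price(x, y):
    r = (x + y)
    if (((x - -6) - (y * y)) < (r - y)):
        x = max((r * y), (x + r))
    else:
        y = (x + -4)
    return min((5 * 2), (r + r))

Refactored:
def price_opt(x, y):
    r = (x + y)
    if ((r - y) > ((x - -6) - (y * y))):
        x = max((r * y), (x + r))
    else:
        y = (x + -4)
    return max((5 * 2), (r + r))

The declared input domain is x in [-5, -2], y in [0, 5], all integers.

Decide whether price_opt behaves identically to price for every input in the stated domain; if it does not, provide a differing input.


These are not equivalent — on x=-5, y=0 the outputs split (-10 vs 10).
price: r=-5, then (((x - -6) - (y * y)) < (r - y)) is false, then y=-9, then returns -10
price_opt: r=-5, then ((r - y) > ((x - -6) - (y * y))) is false, then y=-9, then returns 10
verdict: not equivalent; witness: x=-5, y=0


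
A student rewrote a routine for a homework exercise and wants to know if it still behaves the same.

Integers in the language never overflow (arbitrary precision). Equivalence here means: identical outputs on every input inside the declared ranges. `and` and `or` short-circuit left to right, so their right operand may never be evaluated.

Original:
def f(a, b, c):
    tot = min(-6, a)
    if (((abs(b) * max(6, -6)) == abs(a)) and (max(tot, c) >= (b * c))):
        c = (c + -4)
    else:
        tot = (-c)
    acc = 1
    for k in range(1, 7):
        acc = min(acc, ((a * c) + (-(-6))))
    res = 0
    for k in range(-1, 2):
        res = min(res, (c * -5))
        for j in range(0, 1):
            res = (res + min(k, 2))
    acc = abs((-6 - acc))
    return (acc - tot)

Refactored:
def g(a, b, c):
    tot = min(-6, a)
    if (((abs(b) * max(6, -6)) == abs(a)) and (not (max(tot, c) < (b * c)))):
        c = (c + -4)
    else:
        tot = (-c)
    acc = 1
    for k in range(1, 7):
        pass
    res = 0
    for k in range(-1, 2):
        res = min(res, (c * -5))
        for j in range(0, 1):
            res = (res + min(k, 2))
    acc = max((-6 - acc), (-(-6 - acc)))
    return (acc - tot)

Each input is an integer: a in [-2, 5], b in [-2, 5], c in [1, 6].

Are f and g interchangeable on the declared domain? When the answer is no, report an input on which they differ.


Not equivalent: a=-2, b=-2, c=3 separates them (9 vs 10).
f: tot := -6 | (((abs(b) * max(6, -6)) == abs(a)) and (max(tot, c) >= (b * c))): false | tot := -3 | acc := 1 | iter k=1: | acc := 0 | iter k=2: | acc := 0 | iter k=3: | acc := 0 | iter k=4: | acc := 0 | iter k=5: | acc := 0 | iter k=6: | acc := 0 | res := 0 | iter k=-1: | res := -15 | iter j=0: | res := -16 | iter k=0: | res := -16 | iter j=0: | res := -16 | iter k=1: | res := -16 | iter j=0: | res := -15 | acc := 6 | result 9
g: tot := -6 | (((abs(b) * max(6, -6)) == abs(a)) and (not (max(tot, c) < (b * c)))): false | tot := -3 | acc := 1 | iter k=1: | iter k=2: | iter k=3: | iter k=4: | iter k=5: | iter k=6: | res := 0 | iter k=-1: | res := -15 | iter j=0: | res := -16 | iter k=0: | res := -16 | iter j=0: | res := -16 | iter k=1: | res := -16 | iter j=0: | res := -15 | acc := 7 | result 10
verdict: not equivalent; witness: a=-2, b=-2, c=3


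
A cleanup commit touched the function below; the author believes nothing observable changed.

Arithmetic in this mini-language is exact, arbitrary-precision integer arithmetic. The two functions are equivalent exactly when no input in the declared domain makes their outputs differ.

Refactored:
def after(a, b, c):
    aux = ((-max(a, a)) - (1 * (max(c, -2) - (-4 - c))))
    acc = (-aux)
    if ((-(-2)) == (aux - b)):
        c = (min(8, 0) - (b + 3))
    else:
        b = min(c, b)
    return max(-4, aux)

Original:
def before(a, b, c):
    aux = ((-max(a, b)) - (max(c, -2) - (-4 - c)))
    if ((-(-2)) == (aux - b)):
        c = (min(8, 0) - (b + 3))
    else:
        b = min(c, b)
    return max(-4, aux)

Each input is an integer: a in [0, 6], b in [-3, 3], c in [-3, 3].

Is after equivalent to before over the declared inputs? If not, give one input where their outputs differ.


These are not equivalent — on a=0, b=1, c=-3 the outputs split (0 vs 1).
before: aux := 0 | ((-(-2)) == (aux - b)): false | b := -3 | result 0
after: aux := 1 | acc := -1 | ((-(-2)) == (aux - b)): false | b := -3 | result 1
verdict: not equivalent; witness: a=0, b=1, c=-3


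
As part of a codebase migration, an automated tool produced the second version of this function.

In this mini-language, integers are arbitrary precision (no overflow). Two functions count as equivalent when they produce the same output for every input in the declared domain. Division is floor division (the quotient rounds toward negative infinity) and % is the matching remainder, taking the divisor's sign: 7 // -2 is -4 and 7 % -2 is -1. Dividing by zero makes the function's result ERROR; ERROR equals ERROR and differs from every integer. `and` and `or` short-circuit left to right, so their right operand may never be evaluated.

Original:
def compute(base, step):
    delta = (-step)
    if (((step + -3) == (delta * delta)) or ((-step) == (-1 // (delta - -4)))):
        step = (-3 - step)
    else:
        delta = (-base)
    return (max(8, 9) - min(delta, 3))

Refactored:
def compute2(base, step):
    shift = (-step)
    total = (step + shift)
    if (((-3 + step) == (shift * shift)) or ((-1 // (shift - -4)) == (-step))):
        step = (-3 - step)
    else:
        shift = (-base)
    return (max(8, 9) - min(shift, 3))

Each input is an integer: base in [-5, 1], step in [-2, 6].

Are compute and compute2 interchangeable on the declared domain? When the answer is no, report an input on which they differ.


This is a faithful refactor — statement counts differ; and arithmetic usage differs; and local variable names differ, but the computed results match everywhere.
Tracing base=-1, step=6: compute: delta := -6 | (((step + -3) == (delta * delta)) or ((-step) == (-1 // (delta - -4)))): false | delta := 1 | result 8 | compute2: shift := -6 | total := 0 | (((-3 + step) == (shift * shift)) or ((-1 // (shift - -4)) == (-step))): false | shift := 1 | result 8 — matching result 8.
Checked all 63 inputs in the declared domain: the outputs agree on every one.
verdict: equivalent


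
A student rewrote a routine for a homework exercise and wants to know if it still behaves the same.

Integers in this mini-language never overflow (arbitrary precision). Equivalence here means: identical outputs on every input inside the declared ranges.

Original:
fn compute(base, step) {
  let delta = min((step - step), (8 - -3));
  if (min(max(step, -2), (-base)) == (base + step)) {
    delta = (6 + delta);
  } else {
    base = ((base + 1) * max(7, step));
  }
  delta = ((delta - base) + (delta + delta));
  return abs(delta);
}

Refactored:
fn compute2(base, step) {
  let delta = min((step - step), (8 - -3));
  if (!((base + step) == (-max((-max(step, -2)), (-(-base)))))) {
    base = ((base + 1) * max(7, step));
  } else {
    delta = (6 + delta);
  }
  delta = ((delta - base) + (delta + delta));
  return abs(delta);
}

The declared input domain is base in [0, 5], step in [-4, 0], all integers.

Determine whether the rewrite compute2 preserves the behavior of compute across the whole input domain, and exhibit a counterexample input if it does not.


The two versions differ — the changes include boolean connective usage differs; also min/max/abs usage differs.
Spot check at base=3, step=-3 — compute: delta=0, then (min(max(step, -2), (-base)) == (base + step)) is false, then base=28, then delta=-28, then returns 28. compute2: delta=0, then (!((base + step) == (-max((-max(step, -2)), (-(-base)))))) is true, then base=28, then delta=-28, then returns 28. Both give 28.
Sweeping the whole domain (30 inputs) finds no disagreement.
verdict: equivalent


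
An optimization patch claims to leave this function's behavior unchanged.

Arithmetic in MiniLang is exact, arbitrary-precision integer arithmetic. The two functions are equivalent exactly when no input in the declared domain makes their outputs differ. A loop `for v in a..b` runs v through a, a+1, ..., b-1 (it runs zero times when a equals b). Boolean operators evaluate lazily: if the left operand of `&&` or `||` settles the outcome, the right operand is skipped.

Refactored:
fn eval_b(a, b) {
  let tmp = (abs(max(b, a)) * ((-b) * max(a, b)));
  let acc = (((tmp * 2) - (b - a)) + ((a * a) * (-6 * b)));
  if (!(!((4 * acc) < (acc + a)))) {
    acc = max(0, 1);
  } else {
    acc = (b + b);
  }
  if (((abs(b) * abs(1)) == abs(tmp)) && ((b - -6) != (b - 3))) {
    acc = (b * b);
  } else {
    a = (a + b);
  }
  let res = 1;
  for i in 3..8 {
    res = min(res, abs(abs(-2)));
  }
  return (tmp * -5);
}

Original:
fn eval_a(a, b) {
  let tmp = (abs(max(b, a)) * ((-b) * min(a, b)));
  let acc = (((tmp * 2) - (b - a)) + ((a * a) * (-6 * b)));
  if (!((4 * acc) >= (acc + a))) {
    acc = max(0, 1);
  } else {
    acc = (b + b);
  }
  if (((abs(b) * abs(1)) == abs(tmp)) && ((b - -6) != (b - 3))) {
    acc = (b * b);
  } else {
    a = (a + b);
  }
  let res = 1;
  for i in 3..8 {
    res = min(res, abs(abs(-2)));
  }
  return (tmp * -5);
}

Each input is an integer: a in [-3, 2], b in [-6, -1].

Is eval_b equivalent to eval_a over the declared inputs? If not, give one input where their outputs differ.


There is a counterexample at a=-3, b=-6: 540 on one side, 270 on the other.
eval_a: tmp=-108, then acc=111, then (!((4 * acc) >= (acc + a))) is false, then acc=-12, then (((abs(b) * abs(1)) == abs(tmp)) && ((b - -6) != (b - 3))) is false, then a=-9, then res=1, then (i=3), then res=1, then (i=4), then res=1, then (i=5), then res=1, then (i=6), then res=1, then (i=7), then res=1, then returns 540
eval_b: tmp=-54, then acc=219, then (!(!((4 * acc) < (acc + a)))) is false, then acc=-12, then (((abs(b) * abs(1)) == abs(tmp)) && ((b - -6) != (b - 3))) is false, then a=-9, then res=1, then (i=3), then res=1, then (i=4), then res=1, then (i=5), then res=1, then (i=6), then res=1, then (i=7), then res=1, then returns 270
verdict: not equivalent; witness: a=-3, b=-6


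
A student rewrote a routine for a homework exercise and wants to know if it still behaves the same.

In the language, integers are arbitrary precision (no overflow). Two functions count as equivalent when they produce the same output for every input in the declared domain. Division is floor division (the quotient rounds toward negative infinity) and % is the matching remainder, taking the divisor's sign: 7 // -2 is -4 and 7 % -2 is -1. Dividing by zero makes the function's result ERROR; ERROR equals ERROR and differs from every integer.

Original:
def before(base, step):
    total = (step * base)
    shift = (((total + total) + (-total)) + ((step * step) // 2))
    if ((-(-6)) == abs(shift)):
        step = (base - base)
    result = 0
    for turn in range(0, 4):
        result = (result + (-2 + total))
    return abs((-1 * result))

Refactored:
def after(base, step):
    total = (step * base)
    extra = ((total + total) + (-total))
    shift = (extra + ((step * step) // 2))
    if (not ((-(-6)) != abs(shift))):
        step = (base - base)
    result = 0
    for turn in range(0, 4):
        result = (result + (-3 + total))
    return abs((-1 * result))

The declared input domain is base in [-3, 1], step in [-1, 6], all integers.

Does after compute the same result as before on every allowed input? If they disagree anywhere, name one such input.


These are not equivalent — on base=-3, step=-1 the outputs split (4 vs 0).
before: total = 3; shift = 3; ((-(-6)) == abs(shift)) -> false; result = 0; [turn=0]; result = 1; [turn=1]; result = 2; [turn=2]; result = 3; [turn=3]; result = 4; return 4
after: total = 3; extra = 3; shift = 3; (not ((-(-6)) != abs(shift))) -> false; result = 0; [turn=0]; result = 0; [turn=1]; result = 0; [turn=2]; result = 0; [turn=3]; result = 0; return 0
verdict: not equivalent; witness: base=-3, step=-1


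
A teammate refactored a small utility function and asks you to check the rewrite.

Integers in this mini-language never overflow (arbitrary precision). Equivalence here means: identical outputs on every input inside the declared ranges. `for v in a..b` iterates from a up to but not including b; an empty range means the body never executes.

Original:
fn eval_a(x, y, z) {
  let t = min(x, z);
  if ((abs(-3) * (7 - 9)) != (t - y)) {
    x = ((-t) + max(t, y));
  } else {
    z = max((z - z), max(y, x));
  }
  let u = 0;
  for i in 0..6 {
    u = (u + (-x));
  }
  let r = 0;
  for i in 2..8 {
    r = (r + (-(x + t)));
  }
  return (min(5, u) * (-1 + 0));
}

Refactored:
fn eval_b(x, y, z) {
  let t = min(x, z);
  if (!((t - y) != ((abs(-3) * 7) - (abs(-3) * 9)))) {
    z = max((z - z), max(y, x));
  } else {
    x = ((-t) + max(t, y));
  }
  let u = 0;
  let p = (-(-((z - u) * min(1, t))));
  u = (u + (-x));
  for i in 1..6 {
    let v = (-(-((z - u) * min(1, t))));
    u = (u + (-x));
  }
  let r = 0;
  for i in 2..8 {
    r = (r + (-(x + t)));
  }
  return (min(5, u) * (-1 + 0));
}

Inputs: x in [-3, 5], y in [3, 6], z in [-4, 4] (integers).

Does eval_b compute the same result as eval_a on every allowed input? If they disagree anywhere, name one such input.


Equivalent — the differences include boolean connective usage differs; also arithmetic usage differs; also min/max/abs usage differs; also loop structure differs; also local variable names differ; also constant usage differs; also statement counts differ, yet no declared input distinguishes the two.
As a probe, take x=0, y=3, z=-4: eval_a runs t=-4, then ((abs(-3) * (7 - 9)) != (t - y)) is true, then x=7, then u=0, then (i=0), then u=-7, then (i=1), then u=-14, then (i=2), then u=-21, then (i=3), then u=-28, then (i=4), then u=-35, then (i=5), then u=-42, then r=0, then (i=2), then r=-3, then (i=3), then r=-6, then (i=4), then r=-9, then (i=5), then r=-12, then (i=6), then r=-15, then (i=7), then r=-18, then returns 42; eval_b runs t=-4, then (!((t - y) != ((abs(-3) * 7) - (abs(-3) * 9)))) is false, then x=7, then u=0, then p=16, then u=-7, then (i=1), then v=-12, then u=-14, then (i=2), then v=-40, then u=-21, then (i=3), then v=-68, then u=-28, then (i=4), then v=-96, then u=-35, then (i=5), then v=-124, then u=-42, then r=0, then (i=2), then r=-3, then (i=3), then r=-6, then (i=4), then r=-9, then (i=5), then r=-12, then (i=6), then r=-15, then (i=7), then r=-18, then returns 42; both end at 42.
Sweeping the whole domain (324 inputs) finds no disagreement.
verdict: equivalent


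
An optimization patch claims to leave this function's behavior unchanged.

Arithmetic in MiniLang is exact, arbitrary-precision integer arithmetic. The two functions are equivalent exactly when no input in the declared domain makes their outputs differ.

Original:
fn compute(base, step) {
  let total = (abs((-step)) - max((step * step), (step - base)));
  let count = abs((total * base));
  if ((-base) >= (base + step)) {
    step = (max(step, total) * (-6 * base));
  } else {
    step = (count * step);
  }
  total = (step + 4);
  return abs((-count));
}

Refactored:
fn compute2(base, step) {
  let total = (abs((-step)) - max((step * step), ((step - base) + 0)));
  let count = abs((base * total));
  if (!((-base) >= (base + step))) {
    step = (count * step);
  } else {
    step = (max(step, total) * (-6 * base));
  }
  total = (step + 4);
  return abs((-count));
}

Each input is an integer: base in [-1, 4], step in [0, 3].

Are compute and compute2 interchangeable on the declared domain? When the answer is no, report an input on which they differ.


This is a faithful refactor — constant usage differs, plus boolean connective usage differs, plus arithmetic usage differs, but the computed results match everywhere.
Spot check at base=0, step=3 — compute: total becomes -6; next count becomes 0; next ((-base) >= (base + step)) evaluates to false; next step becomes 0; next total becomes 4; next final value 0. compute2: total becomes -6; next count becomes 0; next (!((-base) >= (base + step))) evaluates to true; next step becomes 0; next total becomes 4; next final value 0. Both give 0.
Across all 24 domain points the two functions coincide.
verdict: equivalent


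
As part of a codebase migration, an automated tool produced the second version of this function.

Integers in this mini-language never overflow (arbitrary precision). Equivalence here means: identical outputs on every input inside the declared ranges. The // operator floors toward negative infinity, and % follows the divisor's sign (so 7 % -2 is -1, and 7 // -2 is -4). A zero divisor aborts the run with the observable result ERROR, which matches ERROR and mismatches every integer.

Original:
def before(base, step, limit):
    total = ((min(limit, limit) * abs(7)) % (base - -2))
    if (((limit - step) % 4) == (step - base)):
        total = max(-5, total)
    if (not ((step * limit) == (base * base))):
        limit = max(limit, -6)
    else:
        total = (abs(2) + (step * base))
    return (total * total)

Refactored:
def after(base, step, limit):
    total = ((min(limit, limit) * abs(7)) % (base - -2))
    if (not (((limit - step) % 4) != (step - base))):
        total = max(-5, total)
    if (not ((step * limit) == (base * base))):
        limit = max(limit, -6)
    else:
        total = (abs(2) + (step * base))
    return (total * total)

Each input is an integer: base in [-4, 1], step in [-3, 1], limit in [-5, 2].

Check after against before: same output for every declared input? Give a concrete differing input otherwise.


Changes here: boolean connective usage differs; comparison usage differs; the full 240-point sweep finds no disagreement.
verdict: equivalent


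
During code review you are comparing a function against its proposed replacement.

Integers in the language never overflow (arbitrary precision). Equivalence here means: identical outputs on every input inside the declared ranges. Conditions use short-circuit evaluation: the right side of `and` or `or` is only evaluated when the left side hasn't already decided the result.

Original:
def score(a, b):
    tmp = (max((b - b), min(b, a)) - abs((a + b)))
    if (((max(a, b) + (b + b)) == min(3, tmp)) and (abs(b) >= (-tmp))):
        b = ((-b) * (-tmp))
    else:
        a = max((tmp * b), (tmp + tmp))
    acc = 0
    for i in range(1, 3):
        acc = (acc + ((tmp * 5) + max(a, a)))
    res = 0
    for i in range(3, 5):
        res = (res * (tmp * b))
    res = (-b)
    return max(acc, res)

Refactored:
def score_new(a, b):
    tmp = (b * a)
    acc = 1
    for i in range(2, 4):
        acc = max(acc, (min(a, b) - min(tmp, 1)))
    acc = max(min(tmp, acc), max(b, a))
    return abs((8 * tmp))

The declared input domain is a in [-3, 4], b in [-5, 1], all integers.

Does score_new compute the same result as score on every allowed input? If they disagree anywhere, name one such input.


Try a=-3, b=-5.
score: tmp=-8, then (((max(a, b) + (b + b)) == min(3, tmp)) and (abs(b) >= (-tmp))) is false, then a=40, then acc=0, then (i=1), then acc=0, then (i=2), then acc=0, then res=0, then (i=3), then res=0, then (i=4), then res=0, then res=5, then returns 5
score_new: tmp=15, then acc=1, then (i=2), then acc=1, then (i=3), then acc=1, then acc=1, then returns 120
5 against 120: the behavior changed.
verdict: not equivalent; witness: a=-3, b=-5


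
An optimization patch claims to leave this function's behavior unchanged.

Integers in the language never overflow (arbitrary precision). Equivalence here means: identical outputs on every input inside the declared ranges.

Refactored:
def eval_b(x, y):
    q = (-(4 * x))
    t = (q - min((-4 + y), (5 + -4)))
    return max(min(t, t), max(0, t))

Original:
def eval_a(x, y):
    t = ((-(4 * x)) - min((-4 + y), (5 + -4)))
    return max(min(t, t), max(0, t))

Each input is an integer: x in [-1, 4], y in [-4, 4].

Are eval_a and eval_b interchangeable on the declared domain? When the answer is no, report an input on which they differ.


Side by side, the visible changes include: local variable names differ, plus statement counts differ.
As a probe, take x=1, y=2: eval_a runs t becomes -2; next final value 0; eval_b runs q becomes -4; next t becomes -2; next final value 0; both end at 0.
Checked all 54 inputs in the declared domain: the outputs agree on every one.
verdict: equivalent


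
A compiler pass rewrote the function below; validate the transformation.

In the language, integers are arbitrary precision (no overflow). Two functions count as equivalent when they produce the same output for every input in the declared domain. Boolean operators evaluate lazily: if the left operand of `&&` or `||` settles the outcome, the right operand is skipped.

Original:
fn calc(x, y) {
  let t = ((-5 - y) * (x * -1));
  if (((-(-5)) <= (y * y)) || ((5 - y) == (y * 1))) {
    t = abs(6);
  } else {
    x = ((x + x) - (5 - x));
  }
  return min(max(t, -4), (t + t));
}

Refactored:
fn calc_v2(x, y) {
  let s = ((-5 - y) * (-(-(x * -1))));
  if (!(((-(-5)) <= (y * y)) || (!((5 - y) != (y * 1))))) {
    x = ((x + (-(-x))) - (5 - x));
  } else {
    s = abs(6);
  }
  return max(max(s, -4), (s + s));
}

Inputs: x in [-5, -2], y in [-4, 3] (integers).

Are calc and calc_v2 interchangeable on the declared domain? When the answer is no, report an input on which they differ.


On input x=-5, y=-4, calc returns 6 while calc_v2 returns 12.
verdict: not equivalent; witness: x=-5, y=-4


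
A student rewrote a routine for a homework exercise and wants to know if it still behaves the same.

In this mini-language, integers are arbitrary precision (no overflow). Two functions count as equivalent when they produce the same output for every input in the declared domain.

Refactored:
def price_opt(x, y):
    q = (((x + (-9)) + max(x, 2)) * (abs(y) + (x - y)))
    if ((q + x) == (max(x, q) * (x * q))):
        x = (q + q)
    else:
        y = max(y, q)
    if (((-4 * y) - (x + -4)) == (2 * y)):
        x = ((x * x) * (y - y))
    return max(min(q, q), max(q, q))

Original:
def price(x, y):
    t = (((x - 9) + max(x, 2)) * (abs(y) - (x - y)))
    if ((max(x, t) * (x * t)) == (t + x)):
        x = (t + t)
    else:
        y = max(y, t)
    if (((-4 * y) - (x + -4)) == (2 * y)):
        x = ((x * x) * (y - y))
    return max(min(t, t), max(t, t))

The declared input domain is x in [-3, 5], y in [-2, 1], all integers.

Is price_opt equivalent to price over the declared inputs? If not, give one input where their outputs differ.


There is a counterexample at x=-3, y=-2: -30 on one side, -10 on the other.
price: t becomes -30; next ((max(x, t) * (x * t)) == (t + x)) evaluates to false; next y becomes -2; next (((-4 * y) - (x + -4)) == (2 * y)) evaluates to false; next final value -30
price_opt: q becomes -10; next ((q + x) == (max(x, q) * (x * q))) evaluates to false; next y becomes -2; next (((-4 * y) - (x + -4)) == (2 * y)) evaluates to false; next final value -10
verdict: not equivalent; witness: x=-3, y=-2


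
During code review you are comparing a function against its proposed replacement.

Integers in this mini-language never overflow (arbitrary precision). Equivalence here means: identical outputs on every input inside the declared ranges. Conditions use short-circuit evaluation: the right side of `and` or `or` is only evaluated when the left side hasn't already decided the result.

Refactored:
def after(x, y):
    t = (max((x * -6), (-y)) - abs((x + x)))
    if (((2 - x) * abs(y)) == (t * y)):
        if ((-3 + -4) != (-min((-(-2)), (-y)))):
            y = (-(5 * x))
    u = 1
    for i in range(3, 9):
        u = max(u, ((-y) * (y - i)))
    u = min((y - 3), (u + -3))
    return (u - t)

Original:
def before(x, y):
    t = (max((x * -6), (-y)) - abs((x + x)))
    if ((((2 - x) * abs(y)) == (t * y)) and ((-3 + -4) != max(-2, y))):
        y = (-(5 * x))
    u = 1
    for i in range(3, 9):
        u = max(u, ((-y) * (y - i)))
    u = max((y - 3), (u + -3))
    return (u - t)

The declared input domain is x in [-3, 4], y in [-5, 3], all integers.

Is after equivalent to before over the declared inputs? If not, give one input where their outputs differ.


Consider the input x=-3, y=-5.
before: t becomes 12; next ((((2 - x) * abs(y)) == (t * y)) and ((-3 + -4) != max(-2, y))) evaluates to false; next u becomes 1; next at i=3:; next u becomes 1; next at i=4:; next u becomes 1; next at i=5:; next u becomes 1; next at i=6:; next u becomes 1; next at i=7:; next u becomes 1; next at i=8:; next u becomes 1; next u becomes -2; next final value -14
after: t becomes 12; next (((2 - x) * abs(y)) == (t * y)) evaluates to false; next u becomes 1; next at i=3:; next u becomes 1; next at i=4:; next u becomes 1; next at i=5:; next u becomes 1; next at i=6:; next u becomes 1; next at i=7:; next u becomes 1; next at i=8:; next u becomes 1; next u becomes -8; next final value -20
-14 and -20 differ, so these are not the same function on this domain.
verdict: not equivalent; witness: x=-3, y=-5


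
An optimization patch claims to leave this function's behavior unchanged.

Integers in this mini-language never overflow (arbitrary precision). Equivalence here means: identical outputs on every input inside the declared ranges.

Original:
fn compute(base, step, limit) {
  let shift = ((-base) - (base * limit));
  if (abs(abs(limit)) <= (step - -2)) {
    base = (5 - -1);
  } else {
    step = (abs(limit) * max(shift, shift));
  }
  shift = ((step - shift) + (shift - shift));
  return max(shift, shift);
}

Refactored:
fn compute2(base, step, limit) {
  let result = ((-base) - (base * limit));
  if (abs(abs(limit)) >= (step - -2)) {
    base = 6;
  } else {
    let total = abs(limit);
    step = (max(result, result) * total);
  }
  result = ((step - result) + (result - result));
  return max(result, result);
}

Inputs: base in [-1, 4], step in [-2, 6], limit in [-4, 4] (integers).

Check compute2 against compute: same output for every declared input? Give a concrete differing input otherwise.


base=-1, step=-2, limit=-4 yields -9 from compute but 1 from compute2.
verdict: not equivalent; witness: base=-1, step=-2, limit=-4


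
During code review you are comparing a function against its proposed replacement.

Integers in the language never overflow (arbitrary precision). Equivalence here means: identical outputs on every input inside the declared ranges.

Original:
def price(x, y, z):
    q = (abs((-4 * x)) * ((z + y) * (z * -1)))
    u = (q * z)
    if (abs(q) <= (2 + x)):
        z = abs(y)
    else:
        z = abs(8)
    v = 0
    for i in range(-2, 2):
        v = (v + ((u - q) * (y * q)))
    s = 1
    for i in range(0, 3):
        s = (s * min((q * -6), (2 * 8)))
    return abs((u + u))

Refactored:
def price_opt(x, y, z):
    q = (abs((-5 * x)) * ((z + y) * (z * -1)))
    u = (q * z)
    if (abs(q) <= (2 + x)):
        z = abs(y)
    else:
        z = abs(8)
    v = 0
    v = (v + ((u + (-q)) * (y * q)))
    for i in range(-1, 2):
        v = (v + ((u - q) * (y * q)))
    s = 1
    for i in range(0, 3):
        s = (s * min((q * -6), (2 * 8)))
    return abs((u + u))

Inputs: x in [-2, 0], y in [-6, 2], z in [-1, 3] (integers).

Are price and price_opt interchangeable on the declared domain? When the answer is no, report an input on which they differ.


There is a counterexample at x=-2, y=-6, z=-1: 112 on one side, 140 on the other.
price: q = -56; u = 56; (abs(q) <= (2 + x)) -> false; z = 8; v = 0; [i=-2]; v = 37632; [i=-1]; v = 75264; [i=0]; v = 112896; [i=1]; v = 150528; s = 1; [i=0]; s = 16; [i=1]; s = 256; [i=2]; s = 4096; return 112
price_opt: q = -70; u = 70; (abs(q) <= (2 + x)) -> false; z = 8; v = 0; v = 58800; [i=-1]; v = 117600; [i=0]; v = 176400; [i=1]; v = 235200; s = 1; [i=0]; s = 16; [i=1]; s = 256; [i=2]; s = 4096; return 140
verdict: not equivalent; witness: x=-2, y=-6, z=-1


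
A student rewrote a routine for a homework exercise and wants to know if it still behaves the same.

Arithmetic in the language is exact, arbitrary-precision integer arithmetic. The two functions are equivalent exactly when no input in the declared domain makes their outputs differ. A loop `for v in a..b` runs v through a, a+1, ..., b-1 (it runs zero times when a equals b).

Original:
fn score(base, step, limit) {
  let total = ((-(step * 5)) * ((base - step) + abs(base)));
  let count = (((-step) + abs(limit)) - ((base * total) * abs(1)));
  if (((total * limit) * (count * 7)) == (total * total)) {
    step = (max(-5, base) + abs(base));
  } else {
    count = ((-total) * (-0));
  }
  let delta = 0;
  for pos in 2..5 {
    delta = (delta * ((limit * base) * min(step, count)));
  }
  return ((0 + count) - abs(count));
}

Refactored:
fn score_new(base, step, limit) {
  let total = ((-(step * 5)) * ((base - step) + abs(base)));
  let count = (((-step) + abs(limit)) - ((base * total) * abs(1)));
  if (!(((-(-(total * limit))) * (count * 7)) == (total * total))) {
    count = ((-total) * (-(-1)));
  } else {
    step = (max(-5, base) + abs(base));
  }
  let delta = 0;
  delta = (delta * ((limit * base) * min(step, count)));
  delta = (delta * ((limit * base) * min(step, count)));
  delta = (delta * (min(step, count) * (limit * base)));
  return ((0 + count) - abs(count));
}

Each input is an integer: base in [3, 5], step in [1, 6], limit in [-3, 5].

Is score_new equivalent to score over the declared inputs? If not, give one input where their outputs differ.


Equivalent. The one real change (`0` became `-1`) has no effect anywhere in the declared ranges.
Across all 162 domain points the two functions coincide.
Spot check at base=5, step=4, limit=5 — score: total becomes -120; next count becomes 601; next (((total * limit) * (count * 7)) == (total * total)) evaluates to false; next count becomes 0; next delta becomes 0; next at pos=2:; next delta becomes 0; next at pos=3:; next delta becomes 0; next at pos=4:; next delta becomes 0; next final value 0. score_new: total becomes -120; next count becomes 601; next (!(((-(-(total * limit))) * (count * 7)) == (total * total))) evaluates to true; next count becomes 120; next delta becomes 0; next delta becomes 0; next delta becomes 0; next delta becomes 0; next final value 0. Both give 0.
verdict: equivalent


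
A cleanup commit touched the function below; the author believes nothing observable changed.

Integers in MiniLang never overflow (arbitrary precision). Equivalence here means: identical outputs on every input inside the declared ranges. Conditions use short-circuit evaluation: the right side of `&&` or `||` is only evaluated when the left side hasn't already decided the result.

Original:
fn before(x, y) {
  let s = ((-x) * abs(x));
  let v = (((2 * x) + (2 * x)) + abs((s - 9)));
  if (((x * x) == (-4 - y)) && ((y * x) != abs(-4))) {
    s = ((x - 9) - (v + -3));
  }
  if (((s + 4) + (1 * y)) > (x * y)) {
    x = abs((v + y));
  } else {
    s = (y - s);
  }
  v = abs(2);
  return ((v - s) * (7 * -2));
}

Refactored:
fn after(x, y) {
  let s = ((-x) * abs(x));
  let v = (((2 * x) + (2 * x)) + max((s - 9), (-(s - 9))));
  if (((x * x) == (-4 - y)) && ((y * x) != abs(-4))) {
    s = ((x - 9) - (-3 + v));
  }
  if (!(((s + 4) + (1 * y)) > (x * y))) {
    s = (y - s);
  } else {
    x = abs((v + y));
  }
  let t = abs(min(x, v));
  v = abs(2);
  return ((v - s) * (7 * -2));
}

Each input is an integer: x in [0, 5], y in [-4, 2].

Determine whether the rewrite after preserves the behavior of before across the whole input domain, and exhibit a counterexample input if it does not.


Equivalent — the differences include local variable names differ, arithmetic usage differs, min/max/abs usage differs, boolean connective usage differs, constant usage differs, statement counts differ, yet no declared input distinguishes the two.
One worked example (x=2, y=-3) — before: s := -4 | v := 21 | (((x * x) == (-4 - y)) && ((y * x) != abs(-4))): false | (((s + 4) + (1 * y)) > (x * y)): true | x := 18 | v := 2 | result -84; after: s := -4 | v := 21 | (((x * x) == (-4 - y)) && ((y * x) != abs(-4))): false | (!(((s + 4) + (1 * y)) > (x * y))): false | x := 18 | t := 18 | v := 2 | result -84; agreement on -84.
Checked all 42 inputs in the declared domain: the outputs agree on every one.
verdict: equivalent


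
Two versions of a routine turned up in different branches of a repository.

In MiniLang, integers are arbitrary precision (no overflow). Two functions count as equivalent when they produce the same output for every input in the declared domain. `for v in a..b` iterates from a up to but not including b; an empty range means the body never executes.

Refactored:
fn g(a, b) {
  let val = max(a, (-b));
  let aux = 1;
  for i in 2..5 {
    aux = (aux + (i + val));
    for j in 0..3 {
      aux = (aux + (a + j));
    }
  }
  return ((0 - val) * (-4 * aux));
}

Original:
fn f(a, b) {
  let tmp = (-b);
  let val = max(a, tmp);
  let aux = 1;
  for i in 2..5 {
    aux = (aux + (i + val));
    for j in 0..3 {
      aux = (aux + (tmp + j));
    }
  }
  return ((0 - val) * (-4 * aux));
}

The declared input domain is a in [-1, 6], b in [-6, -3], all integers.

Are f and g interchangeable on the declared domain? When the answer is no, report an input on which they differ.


Consider the input a=-1, b=-6.
f: tmp becomes 6; next val becomes 6; next aux becomes 1; next at i=2:; next aux becomes 9; next at j=0:; next aux becomes 15; next at j=1:; next aux becomes 22; next at j=2:; next aux becomes 30; next at i=3:; next aux becomes 39; next at j=0:; next aux becomes 45; next at j=1:; next aux becomes 52; next at j=2:; next aux becomes 60; next at i=4:; next aux becomes 70; next at j=0:; next aux becomes 76; next at j=1:; next aux becomes 83; next at j=2:; next aux becomes 91; next final value 2184
g: val becomes 6; next aux becomes 1; next at i=2:; next aux becomes 9; next at j=0:; next aux becomes 8; next at j=1:; next aux becomes 8; next at j=2:; next aux becomes 9; next at i=3:; next aux becomes 18; next at j=0:; next aux becomes 17; next at j=1:; next aux becomes 17; next at j=2:; next aux becomes 18; next at i=4:; next aux becomes 28; next at j=0:; next aux becomes 27; next at j=1:; next aux becomes 27; next at j=2:; next aux becomes 28; next final value 672
2184 != 672, so the rewrite changes behavior.
verdict: not equivalent; witness: a=-1, b=-6


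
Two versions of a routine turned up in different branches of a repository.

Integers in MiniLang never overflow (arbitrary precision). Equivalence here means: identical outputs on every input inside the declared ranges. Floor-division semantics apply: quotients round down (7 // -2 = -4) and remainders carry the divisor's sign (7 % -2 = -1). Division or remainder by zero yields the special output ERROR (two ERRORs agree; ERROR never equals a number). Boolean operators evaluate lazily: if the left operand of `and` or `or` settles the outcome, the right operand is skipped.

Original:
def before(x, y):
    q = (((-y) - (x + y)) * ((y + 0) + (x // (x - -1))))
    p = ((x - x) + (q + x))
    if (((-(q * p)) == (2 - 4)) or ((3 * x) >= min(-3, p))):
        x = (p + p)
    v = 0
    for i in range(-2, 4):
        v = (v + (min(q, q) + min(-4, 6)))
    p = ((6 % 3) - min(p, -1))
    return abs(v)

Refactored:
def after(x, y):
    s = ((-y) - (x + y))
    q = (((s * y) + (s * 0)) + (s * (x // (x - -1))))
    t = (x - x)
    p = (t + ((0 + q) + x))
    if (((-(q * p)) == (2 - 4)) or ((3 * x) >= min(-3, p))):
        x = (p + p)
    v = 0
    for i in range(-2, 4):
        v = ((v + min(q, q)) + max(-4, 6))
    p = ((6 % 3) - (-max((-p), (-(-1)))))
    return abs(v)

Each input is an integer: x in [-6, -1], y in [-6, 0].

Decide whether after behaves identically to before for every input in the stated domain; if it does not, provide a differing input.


The rewrite breaks on x=-6, y=-6, where the results are 564 and 504.
before: q=-90, then p=-96, then (((-(q * p)) == (2 - 4)) or ((3 * x) >= min(-3, p))) is true, then x=-192, then v=0, then (i=-2), then v=-94, then (i=-1), then v=-188, then (i=0), then v=-282, then (i=1), then v=-376, then (i=2), then v=-470, then (i=3), then v=-564, then p=96, then returns 564
after: s=18, then q=-90, then t=0, then p=-96, then (((-(q * p)) == (2 - 4)) or ((3 * x) >= min(-3, p))) is true, then x=-192, then v=0, then (i=-2), then v=-84, then (i=-1), then v=-168, then (i=0), then v=-252, then (i=1), then v=-336, then (i=2), then v=-420, then (i=3), then v=-504, then p=96, then returns 504
verdict: not equivalent; witness: x=-6, y=-6


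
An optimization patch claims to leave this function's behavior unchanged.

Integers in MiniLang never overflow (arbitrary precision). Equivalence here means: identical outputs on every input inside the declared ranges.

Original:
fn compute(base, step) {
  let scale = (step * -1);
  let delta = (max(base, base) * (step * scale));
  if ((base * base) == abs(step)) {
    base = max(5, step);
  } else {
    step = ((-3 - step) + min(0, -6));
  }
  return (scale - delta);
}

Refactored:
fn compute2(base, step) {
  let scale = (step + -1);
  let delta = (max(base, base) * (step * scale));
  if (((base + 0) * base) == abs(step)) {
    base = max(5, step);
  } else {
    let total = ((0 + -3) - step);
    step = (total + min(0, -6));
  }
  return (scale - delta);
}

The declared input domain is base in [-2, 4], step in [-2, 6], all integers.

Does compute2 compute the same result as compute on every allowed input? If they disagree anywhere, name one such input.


base=-2, step=-2 yields -6 from compute but 9 from compute2.
verdict: not equivalent; witness: base=-2, step=-2
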